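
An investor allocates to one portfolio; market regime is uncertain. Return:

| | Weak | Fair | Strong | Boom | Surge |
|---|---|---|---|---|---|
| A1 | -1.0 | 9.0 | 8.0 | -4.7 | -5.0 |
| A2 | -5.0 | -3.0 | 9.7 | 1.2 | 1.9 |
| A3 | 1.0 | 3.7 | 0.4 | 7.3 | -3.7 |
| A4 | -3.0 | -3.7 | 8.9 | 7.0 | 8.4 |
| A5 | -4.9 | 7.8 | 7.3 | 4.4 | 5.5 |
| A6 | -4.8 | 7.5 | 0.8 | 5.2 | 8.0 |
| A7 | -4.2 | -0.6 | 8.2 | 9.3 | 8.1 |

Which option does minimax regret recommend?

A5

Column bests: Weak=1.0, Fair=9.0, Strong=9.7, Boom=9.3, Surge=8.4.
A1 regrets: 2.0, 0.0, 1.7, 14.0, 13.4 → max 14.0
A2 regrets: 6.0, 12.0, 0.0, 8.1, 6.5 → max 12.0
A3 regrets: 0.0, 5.3, 9.3, 2.0, 12.1 → max 12.1
A4 regrets: 4.0, 12.7, 0.8, 2.3, 0.0 → max 12.7
A5 regrets: 5.9, 1.2, 2.4, 4.9, 2.9 → max 5.9
A6 regrets: 5.8, 1.5, 8.9, 4.1, 0.4 → max 8.9
A7 regrets: 5.2, 9.6, 1.5, 0.0, 0.3 → max 9.6
Smallest max regret = 5.9 → A5.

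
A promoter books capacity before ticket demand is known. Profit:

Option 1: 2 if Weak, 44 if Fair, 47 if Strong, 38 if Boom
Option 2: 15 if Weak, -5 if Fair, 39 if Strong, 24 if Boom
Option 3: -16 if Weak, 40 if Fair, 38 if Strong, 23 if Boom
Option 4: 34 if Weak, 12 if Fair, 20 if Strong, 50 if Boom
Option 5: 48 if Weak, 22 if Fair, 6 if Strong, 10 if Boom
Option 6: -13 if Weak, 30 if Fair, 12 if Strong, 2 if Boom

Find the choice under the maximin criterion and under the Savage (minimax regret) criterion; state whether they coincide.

Row minima: Option 1=2, Option 2=-5, Option 3=-16, Option 4=12, Option 5=6, Option 6=-13
Best worst-case = 12 → Option 4.
Column bests: Weak=48, Fair=44, Strong=47, Boom=50.
Option 1 regrets: 46, 0, 0, 12 → max 46
Option 2 regrets: 33, 49, 8, 26 → max 49
Option 3 regrets: 64, 4, 9, 27 → max 64
Option 4 regrets: 14, 32, 27, 0 → max 32
Option 5 regrets: 0, 22, 41, 40 → max 41
Option 6 regrets: 61, 14, 35, 48 → max 61
Smallest max regret = 32 → Option 4.

maximin → Option 4; minimax regret → Option 4 (agree)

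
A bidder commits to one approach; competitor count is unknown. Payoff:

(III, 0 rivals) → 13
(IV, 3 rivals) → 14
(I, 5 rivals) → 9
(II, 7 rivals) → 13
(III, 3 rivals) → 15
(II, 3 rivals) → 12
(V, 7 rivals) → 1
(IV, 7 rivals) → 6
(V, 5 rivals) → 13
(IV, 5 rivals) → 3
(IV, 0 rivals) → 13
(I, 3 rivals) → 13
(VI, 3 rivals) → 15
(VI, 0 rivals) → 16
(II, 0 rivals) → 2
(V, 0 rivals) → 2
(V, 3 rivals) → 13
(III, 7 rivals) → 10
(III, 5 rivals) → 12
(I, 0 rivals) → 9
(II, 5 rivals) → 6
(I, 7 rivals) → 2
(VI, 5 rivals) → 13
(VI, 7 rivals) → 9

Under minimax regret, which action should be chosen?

Column bests: 0 rivals=16, 3 rivals=15, 5 rivals=13, 7 rivals=13.
I regrets: 7, 2, 4, 11 → max 11
II regrets: 14, 3, 7, 0 → max 14
III regrets: 3, 0, 1, 3 → max 3
IV regrets: 3, 1, 10, 7 → max 10
V regrets: 14, 2, 0, 12 → max 14
VI regrets: 0, 0, 0, 4 → max 4
Smallest max regret = 3 → III.

III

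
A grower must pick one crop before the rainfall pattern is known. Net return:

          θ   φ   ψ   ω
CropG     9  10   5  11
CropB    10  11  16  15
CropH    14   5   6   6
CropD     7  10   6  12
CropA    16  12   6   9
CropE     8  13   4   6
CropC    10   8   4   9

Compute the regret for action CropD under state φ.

Best payoff under φ is 13.
Regret = 13 − 10 = 3.

3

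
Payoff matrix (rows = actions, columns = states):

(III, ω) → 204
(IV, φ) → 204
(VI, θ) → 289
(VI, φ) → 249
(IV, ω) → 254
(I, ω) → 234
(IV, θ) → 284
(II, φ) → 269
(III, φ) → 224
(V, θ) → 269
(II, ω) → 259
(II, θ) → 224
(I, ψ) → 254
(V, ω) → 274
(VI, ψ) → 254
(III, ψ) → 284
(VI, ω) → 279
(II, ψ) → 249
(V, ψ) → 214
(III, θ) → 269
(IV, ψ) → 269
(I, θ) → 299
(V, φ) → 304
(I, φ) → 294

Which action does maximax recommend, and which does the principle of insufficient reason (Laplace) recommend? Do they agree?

maximax → V; laplace → I (disagree)

Row maxima: I=299, II=269, III=284, IV=284, V=304, VI=289
Best best-case = 304 → V.
Row averages: I=270.25, II=250.25, III=245.25, IV=252.75, V=265.25, VI=267.75
Highest average = 270.25 → I.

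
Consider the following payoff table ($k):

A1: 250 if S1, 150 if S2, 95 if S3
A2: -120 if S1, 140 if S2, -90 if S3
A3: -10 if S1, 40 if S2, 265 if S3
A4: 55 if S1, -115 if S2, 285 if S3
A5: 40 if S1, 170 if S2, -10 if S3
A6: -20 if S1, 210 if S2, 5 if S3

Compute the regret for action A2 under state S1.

Best payoff under S1 is 250.
Regret = 250 − (-120) = 370.

370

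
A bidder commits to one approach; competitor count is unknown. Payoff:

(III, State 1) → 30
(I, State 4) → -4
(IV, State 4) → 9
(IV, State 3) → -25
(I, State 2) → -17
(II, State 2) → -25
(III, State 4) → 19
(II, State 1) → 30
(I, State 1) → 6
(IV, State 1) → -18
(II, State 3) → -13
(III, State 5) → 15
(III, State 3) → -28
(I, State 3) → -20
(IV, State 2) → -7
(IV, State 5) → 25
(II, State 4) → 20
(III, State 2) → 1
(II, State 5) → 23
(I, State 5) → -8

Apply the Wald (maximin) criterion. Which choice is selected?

I

Row minima: I=-20, II=-25, III=-28, IV=-25
Best worst-case = -20 → I.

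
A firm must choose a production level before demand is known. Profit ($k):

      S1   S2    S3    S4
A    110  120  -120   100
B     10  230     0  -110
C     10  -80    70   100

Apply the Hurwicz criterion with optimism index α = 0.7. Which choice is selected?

A: 0.7·120 + 0.3·(-120) = 48
B: 0.7·230 + 0.3·(-110) = 128
C: 0.7·100 + 0.3·(-80) = 46
Highest Hurwicz score = 128 → B.

B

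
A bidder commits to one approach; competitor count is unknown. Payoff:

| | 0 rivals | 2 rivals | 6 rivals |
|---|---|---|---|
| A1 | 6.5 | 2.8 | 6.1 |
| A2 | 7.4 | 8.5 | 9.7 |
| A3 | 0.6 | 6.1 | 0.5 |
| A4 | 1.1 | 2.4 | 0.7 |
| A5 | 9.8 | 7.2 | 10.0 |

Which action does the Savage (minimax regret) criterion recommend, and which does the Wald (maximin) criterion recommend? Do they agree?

minimax regret → A5; maximin → A2 (disagree)

Column bests: 0 rivals=9.8, 2 rivals=8.5, 6 rivals=10.0.
A1 regrets: 3.3, 5.7, 3.9 → max 5.7
A2 regrets: 2.4, 0.0, 0.3 → max 2.4
A3 regrets: 9.2, 2.4, 9.5 → max 9.5
A4 regrets: 8.7, 6.1, 9.3 → max 9.3
A5 regrets: 0.0, 1.3, 0.0 → max 1.3
Smallest max regret = 1.3 → A5.
Row minima: A1=2.8, A2=7.4, A3=0.5, A4=0.7, A5=7.2
Best worst-case = 7.4 → A2.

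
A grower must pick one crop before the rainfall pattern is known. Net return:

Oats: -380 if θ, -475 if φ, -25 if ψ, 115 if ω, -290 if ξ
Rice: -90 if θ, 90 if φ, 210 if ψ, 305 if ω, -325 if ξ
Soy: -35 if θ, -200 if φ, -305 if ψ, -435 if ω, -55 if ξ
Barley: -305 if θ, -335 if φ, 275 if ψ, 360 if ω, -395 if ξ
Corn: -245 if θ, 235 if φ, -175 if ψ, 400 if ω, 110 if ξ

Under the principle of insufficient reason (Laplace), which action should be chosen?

Row averages: Oats=-211, Rice=38, Soy=-206, Barley=-80, Corn=65
Highest average = 65 → Corn.

Corn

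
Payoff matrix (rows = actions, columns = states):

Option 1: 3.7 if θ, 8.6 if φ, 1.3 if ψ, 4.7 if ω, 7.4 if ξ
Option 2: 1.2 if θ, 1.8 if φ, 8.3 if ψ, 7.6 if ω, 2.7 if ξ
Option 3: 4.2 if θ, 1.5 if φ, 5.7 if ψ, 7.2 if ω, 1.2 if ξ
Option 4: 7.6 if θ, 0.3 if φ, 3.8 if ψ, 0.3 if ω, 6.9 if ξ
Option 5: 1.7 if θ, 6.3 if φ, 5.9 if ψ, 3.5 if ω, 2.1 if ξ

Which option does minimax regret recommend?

Column bests: θ=7.6, φ=8.6, ψ=8.3, ω=7.6, ξ=7.4.
Option 1 regrets: 3.9, 0.0, 7.0, 2.9, 0.0 → max 7.0
Option 2 regrets: 6.4, 6.8, 0.0, 0.0, 4.7 → max 6.8
Option 3 regrets: 3.4, 7.1, 2.6, 0.4, 6.2 → max 7.1
Option 4 regrets: 0.0, 8.3, 4.5, 7.3, 0.5 → max 8.3
Option 5 regrets: 5.9, 2.3, 2.4, 4.1, 5.3 → max 5.9
Smallest max regret = 5.9 → Option 5.

Option 5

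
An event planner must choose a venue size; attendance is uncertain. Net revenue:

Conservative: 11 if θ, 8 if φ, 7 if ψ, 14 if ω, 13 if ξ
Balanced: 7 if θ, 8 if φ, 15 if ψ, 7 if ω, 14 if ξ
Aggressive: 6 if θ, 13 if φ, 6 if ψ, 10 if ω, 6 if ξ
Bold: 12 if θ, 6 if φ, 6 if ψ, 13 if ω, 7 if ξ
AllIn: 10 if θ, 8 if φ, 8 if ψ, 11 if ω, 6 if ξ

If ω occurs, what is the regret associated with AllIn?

Best payoff under ω is 14.
Regret = 14 − 11 = 3.

3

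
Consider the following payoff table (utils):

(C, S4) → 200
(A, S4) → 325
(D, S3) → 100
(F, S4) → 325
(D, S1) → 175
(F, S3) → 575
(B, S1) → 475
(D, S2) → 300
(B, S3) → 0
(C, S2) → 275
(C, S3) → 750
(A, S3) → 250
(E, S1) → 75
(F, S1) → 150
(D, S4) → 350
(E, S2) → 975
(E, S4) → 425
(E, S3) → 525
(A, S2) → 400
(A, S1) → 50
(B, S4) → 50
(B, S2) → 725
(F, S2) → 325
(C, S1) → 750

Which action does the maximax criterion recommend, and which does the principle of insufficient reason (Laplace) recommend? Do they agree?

maximax → E; laplace → E (agree)

Row maxima: A=400, B=725, C=750, D=350, E=975, F=575
Best best-case = 975 → E.
Row averages: A=256.25, B=312.5, C=493.75, D=231.25, E=500, F=343.75
Highest average = 500 → E.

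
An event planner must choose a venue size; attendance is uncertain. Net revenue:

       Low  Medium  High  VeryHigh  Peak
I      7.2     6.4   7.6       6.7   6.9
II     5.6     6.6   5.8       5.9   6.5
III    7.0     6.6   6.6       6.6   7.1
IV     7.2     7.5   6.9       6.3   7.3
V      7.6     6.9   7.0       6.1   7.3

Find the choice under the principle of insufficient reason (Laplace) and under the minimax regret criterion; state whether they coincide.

Row averages: I=6.96, II=6.08, III=6.78, IV=7.04, V=6.98
Highest average = 7.04 → IV.
Column bests: Low=7.6, Medium=7.5, High=7.6, VeryHigh=6.7, Peak=7.3.
I regrets: 0.4, 1.1, 0.0, 0.0, 0.4 → max 1.1
II regrets: 2.0, 0.9, 1.8, 0.8, 0.8 → max 2.0
III regrets: 0.6, 0.9, 1.0, 0.1, 0.2 → max 1.0
IV regrets: 0.4, 0.0, 0.7, 0.4, 0.0 → max 0.7
V regrets: 0.0, 0.6, 0.6, 0.6, 0.0 → max 0.6
Smallest max regret = 0.6 → V.

laplace → IV; minimax regret → V (disagree)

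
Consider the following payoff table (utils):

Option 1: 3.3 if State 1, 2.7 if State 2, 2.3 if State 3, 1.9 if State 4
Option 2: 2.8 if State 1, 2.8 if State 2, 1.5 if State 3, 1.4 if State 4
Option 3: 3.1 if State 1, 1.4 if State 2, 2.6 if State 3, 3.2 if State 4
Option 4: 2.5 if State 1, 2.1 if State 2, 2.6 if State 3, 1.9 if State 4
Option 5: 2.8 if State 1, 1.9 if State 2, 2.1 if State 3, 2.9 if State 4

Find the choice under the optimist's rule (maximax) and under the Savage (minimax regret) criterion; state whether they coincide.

Row maxima: Option 1=3.3, Option 2=2.8, Option 3=3.2, Option 4=2.6, Option 5=2.9
Best best-case = 3.3 → Option 1.
Column bests: State 1=3.3, State 2=2.8, State 3=2.6, State 4=3.2.
Option 1 regrets: 0.0, 0.1, 0.3, 1.3 → max 1.3
Option 2 regrets: 0.5, 0.0, 1.1, 1.8 → max 1.8
Option 3 regrets: 0.2, 1.4, 0.0, 0.0 → max 1.4
Option 4 regrets: 0.8, 0.7, 0.0, 1.3 → max 1.3
Option 5 regrets: 0.5, 0.9, 0.5, 0.3 → max 0.9
Smallest max regret = 0.9 → Option 5.

maximax → Option 1; minimax regret → Option 5 (disagree)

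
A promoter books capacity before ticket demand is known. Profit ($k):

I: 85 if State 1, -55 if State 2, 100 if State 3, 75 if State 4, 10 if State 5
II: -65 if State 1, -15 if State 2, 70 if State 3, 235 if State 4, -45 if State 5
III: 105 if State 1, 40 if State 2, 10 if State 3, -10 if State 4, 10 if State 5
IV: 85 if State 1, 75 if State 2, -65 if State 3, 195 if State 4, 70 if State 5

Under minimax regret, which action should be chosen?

I

Column bests: State 1=105, State 2=75, State 3=100, State 4=235, State 5=70.
I regrets: 20, 130, 0, 160, 60 → max 160
II regrets: 170, 90, 30, 0, 115 → max 170
III regrets: 0, 35, 90, 245, 60 → max 245
IV regrets: 20, 0, 165, 40, 0 → max 165
Smallest max regret = 160 → I.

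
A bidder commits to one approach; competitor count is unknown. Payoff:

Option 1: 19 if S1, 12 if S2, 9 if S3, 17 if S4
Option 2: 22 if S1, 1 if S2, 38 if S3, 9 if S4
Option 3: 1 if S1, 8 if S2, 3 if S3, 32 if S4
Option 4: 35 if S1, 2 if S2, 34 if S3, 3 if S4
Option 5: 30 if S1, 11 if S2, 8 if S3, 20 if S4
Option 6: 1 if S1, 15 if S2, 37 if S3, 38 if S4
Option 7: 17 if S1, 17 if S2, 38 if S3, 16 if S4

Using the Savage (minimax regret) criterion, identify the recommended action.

Column bests: S1=35, S2=17, S3=38, S4=38.
Option 1 regrets: 16, 5, 29, 21 → max 29
Option 2 regrets: 13, 16, 0, 29 → max 29
Option 3 regrets: 34, 9, 35, 6 → max 35
Option 4 regrets: 0, 15, 4, 35 → max 35
Option 5 regrets: 5, 6, 30, 18 → max 30
Option 6 regrets: 34, 2, 1, 0 → max 34
Option 7 regrets: 18, 0, 0, 22 → max 22
Smallest max regret = 22 → Option 7.

Option 7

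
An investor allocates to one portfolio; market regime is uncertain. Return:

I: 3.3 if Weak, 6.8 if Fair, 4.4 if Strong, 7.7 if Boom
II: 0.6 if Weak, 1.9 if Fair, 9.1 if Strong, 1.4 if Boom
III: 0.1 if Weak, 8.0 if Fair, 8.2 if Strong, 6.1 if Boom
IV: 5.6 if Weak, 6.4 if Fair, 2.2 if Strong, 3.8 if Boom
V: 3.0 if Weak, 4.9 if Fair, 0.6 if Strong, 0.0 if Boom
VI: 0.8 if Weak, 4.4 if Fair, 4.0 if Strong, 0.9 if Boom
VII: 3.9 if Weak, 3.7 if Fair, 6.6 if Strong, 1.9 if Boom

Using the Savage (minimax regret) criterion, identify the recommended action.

I

Column bests: Weak=5.6, Fair=8.0, Strong=9.1, Boom=7.7.
I regrets: 2.3, 1.2, 4.7, 0.0 → max 4.7
II regrets: 5.0, 6.1, 0.0, 6.3 → max 6.3
III regrets: 5.5, 0.0, 0.9, 1.6 → max 5.5
IV regrets: 0.0, 1.6, 6.9, 3.9 → max 6.9
V regrets: 2.6, 3.1, 8.5, 7.7 → max 8.5
VI regrets: 4.8, 3.6, 5.1, 6.8 → max 6.8
VII regrets: 1.7, 4.3, 2.5, 5.8 → max 5.8
Smallest max regret = 4.7 → I.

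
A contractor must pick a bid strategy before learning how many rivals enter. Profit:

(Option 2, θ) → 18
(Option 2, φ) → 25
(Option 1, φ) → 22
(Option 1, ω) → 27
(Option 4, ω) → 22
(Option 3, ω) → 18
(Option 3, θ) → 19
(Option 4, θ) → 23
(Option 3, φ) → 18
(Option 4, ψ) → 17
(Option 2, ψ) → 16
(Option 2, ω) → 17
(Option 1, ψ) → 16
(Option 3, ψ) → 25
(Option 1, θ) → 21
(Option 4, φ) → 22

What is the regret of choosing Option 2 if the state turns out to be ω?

10

Best payoff under ω is 27.
Regret = 27 − 17 = 10.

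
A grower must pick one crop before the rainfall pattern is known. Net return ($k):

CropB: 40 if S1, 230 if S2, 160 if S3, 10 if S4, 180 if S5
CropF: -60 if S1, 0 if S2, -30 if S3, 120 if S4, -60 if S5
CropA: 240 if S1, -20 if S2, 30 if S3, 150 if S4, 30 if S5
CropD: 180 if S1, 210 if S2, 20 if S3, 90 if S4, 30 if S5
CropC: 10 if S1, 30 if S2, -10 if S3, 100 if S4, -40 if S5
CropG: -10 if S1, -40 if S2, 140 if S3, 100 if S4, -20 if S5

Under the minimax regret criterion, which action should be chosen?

CropD

Column bests: S1=240, S2=230, S3=160, S4=150, S5=180.
CropB regrets: 200, 0, 0, 140, 0 → max 200
CropF regrets: 300, 230, 190, 30, 240 → max 300
CropA regrets: 0, 250, 130, 0, 150 → max 250
CropD regrets: 60, 20, 140, 60, 150 → max 150
CropC regrets: 230, 200, 170, 50, 220 → max 230
CropG regrets: 250, 270, 20, 50, 200 → max 270
Smallest max regret = 150 → CropD.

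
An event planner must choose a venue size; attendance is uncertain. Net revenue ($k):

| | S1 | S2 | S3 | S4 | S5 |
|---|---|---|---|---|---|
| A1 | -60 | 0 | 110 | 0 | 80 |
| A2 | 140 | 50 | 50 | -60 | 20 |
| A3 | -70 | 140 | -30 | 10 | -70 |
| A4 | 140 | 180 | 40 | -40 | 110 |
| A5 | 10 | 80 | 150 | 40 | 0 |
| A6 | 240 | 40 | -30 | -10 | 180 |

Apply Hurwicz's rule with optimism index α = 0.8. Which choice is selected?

A1: 0.8·110 + 0.2·(-60) = 76
A2: 0.8·140 + 0.2·(-60) = 100
A3: 0.8·140 + 0.2·(-70) = 98
A4: 0.8·180 + 0.2·(-40) = 136
A5: 0.8·150 + 0.2·0 = 120
A6: 0.8·240 + 0.2·(-30) = 186
Highest Hurwicz score = 186 → A6.

A6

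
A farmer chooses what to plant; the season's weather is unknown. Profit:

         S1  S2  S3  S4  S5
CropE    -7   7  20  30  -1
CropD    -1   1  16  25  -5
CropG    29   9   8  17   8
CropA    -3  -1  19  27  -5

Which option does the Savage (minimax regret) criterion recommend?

Column bests: S1=29, S2=9, S3=20, S4=30, S5=8.
CropE regrets: 36, 2, 0, 0, 9 → max 36
CropD regrets: 30, 8, 4, 5, 13 → max 30
CropG regrets: 0, 0, 12, 13, 0 → max 13
CropA regrets: 32, 10, 1, 3, 13 → max 32
Smallest max regret = 13 → CropG.

CropG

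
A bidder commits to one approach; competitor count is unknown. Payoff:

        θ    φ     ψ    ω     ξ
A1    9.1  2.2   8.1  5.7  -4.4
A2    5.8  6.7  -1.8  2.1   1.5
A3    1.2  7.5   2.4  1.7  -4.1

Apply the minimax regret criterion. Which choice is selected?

A1

Column bests: θ=9.1, φ=7.5, ψ=8.1, ω=5.7, ξ=1.5.
A1 regrets: 0.0, 5.3, 0.0, 0.0, 5.9 → max 5.9
A2 regrets: 3.3, 0.8, 9.9, 3.6, 0.0 → max 9.9
A3 regrets: 7.9, 0.0, 5.7, 4.0, 5.6 → max 7.9
Smallest max regret = 5.9 → A1.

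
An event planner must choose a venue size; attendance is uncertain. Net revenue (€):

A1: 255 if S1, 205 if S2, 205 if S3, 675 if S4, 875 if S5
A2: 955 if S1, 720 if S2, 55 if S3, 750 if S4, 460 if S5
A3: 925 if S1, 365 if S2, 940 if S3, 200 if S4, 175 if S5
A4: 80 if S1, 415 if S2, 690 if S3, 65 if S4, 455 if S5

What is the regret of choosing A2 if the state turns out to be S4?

0

Best payoff under S4 is 750.
Regret = 750 − 750 = 0.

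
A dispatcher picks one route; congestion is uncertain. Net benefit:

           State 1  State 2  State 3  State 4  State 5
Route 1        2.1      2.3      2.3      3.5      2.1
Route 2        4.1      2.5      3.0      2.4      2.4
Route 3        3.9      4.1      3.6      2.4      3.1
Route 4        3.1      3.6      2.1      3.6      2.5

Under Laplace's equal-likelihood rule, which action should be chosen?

Row averages: Route 1=2.46, Route 2=2.88, Route 3=3.42, Route 4=2.98
Highest average = 3.42 → Route 3.

Route 3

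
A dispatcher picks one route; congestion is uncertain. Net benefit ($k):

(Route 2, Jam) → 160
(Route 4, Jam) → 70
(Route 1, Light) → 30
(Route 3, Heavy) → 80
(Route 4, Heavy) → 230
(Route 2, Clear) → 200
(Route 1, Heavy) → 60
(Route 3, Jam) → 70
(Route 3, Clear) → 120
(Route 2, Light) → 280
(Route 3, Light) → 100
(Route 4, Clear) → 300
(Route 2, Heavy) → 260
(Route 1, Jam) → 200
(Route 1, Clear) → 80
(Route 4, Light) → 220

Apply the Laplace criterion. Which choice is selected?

Row averages: Route 1=92.5, Route 2=225, Route 3=92.5, Route 4=205
Highest average = 225 → Route 2.

Route 2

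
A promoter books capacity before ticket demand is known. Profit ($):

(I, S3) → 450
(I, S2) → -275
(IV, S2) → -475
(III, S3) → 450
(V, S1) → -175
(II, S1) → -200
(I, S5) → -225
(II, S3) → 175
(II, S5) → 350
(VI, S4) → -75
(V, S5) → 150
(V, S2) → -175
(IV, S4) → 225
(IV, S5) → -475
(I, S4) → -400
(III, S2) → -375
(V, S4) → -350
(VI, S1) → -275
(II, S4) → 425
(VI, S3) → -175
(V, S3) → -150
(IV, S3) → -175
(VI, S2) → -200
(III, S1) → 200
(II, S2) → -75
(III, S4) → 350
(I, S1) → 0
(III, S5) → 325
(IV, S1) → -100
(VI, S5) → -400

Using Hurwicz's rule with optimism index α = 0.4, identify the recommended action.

II

I: 0.4·450 + 0.6·(-400) = -60
II: 0.4·425 + 0.6·(-200) = 50
III: 0.4·450 + 0.6·(-375) = -45
IV: 0.4·225 + 0.6·(-475) = -195
V: 0.4·150 + 0.6·(-350) = -150
VI: 0.4·(-75) + 0.6·(-400) = -270
Highest Hurwicz score = 50 → II.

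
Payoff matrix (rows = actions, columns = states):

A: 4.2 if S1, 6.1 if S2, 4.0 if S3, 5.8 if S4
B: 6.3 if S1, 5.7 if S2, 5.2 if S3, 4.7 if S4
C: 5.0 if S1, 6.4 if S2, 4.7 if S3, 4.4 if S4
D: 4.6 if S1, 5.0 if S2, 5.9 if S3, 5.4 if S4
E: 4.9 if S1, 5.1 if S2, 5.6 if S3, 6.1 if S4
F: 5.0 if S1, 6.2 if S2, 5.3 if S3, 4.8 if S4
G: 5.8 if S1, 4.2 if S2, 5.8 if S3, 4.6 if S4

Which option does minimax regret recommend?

F

Column bests: S1=6.3, S2=6.4, S3=5.9, S4=6.1.
A regrets: 2.1, 0.3, 1.9, 0.3 → max 2.1
B regrets: 0.0, 0.7, 0.7, 1.4 → max 1.4
C regrets: 1.3, 0.0, 1.2, 1.7 → max 1.7
D regrets: 1.7, 1.4, 0.0, 0.7 → max 1.7
E regrets: 1.4, 1.3, 0.3, 0.0 → max 1.4
F regrets: 1.3, 0.2, 0.6, 1.3 → max 1.3
G regrets: 0.5, 2.2, 0.1, 1.5 → max 2.2
Smallest max regret = 1.3 → F.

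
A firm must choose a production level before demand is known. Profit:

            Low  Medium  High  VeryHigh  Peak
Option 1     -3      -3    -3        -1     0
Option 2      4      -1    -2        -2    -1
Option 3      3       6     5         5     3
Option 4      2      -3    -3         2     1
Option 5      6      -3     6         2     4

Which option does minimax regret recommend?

Option 3

Column bests: Low=6, Medium=6, High=6, VeryHigh=5, Peak=4.
Option 1 regrets: 9, 9, 9, 6, 4 → max 9
Option 2 regrets: 2, 7, 8, 7, 5 → max 8
Option 3 regrets: 3, 0, 1, 0, 1 → max 3
Option 4 regrets: 4, 9, 9, 3, 3 → max 9
Option 5 regrets: 0, 9, 0, 3, 0 → max 9
Smallest max regret = 3 → Option 3.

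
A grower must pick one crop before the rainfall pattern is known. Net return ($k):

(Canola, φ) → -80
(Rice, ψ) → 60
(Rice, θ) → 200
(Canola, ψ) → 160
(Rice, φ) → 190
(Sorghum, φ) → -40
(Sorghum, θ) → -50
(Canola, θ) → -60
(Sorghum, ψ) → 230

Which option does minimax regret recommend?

Rice

Column bests: θ=200, φ=190, ψ=230.
Canola regrets: 260, 270, 70 → max 270
Sorghum regrets: 250, 230, 0 → max 250
Rice regrets: 0, 0, 170 → max 170
Smallest max regret = 170 → Rice.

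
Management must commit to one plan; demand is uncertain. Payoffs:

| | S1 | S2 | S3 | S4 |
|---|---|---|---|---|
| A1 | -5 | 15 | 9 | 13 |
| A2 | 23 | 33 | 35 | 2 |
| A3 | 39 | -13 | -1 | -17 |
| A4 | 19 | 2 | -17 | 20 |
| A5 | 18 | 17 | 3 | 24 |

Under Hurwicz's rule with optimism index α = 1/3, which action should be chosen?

A2

A1: 1/3·15 + 2/3·(-5) = 5/3
A2: 1/3·35 + 2/3·2 = 13
A3: 1/3·39 + 2/3·(-17) = 5/3
A4: 1/3·20 + 2/3·(-17) = -14/3
A5: 1/3·24 + 2/3·3 = 10
Highest Hurwicz score = 13 → A2.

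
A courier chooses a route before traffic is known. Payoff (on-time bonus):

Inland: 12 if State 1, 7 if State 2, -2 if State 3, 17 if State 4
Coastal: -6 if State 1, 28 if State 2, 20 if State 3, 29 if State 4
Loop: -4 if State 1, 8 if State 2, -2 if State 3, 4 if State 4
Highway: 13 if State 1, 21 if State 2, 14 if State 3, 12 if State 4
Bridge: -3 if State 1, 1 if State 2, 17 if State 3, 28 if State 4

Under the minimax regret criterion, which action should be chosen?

Highway

Column bests: State 1=13, State 2=28, State 3=20, State 4=29.
Inland regrets: 1, 21, 22, 12 → max 22
Coastal regrets: 19, 0, 0, 0 → max 19
Loop regrets: 17, 20, 22, 25 → max 25
Highway regrets: 0, 7, 6, 17 → max 17
Bridge regrets: 16, 27, 3, 1 → max 27
Smallest max regret = 17 → Highway.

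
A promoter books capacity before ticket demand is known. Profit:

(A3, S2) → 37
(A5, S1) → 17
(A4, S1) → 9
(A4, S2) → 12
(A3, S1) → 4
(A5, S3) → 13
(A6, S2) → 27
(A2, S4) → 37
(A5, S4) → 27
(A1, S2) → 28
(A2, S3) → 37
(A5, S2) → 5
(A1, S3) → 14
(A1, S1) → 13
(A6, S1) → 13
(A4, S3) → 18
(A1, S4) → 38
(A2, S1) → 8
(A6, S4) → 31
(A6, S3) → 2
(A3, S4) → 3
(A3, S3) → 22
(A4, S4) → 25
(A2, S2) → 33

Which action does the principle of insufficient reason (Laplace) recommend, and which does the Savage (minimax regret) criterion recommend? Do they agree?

Row averages: A1=23.25, A2=28.75, A3=16.5, A4=16, A5=15.5, A6=18.25
Highest average = 28.75 → A2.
Column bests: S1=17, S2=37, S3=37, S4=38.
A1 regrets: 4, 9, 23, 0 → max 23
A2 regrets: 9, 4, 0, 1 → max 9
A3 regrets: 13, 0, 15, 35 → max 35
A4 regrets: 8, 25, 19, 13 → max 25
A5 regrets: 0, 32, 24, 11 → max 32
A6 regrets: 4, 10, 35, 7 → max 35
Smallest max regret = 9 → A2.

laplace → A2; minimax regret → A2 (agree)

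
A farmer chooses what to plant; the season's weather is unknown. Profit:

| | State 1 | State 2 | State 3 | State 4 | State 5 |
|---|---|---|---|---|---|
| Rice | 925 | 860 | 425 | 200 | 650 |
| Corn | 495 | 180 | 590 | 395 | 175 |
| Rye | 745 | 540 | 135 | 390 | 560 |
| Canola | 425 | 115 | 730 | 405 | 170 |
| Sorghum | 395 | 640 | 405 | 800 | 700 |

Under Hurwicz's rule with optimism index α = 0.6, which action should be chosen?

Rice: 0.6·925 + 0.4·200 = 635
Corn: 0.6·590 + 0.4·175 = 424
Rye: 0.6·745 + 0.4·135 = 501
Canola: 0.6·730 + 0.4·115 = 484
Sorghum: 0.6·800 + 0.4·395 = 638
Highest Hurwicz score = 638 → Sorghum.

Sorghum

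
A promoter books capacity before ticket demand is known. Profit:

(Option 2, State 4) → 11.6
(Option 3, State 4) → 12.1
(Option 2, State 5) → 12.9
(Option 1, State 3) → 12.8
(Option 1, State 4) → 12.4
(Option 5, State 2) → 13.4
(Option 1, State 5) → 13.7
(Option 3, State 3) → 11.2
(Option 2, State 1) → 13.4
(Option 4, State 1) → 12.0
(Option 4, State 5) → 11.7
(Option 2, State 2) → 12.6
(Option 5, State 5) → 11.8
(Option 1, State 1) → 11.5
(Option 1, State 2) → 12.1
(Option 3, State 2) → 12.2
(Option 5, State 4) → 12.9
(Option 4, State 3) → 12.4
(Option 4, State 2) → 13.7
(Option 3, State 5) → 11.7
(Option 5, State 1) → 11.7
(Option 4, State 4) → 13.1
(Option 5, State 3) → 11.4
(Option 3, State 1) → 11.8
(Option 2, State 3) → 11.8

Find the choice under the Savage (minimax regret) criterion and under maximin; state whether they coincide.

Column bests: State 1=13.4, State 2=13.7, State 3=12.8, State 4=13.1, State 5=13.7.
Option 1 regrets: 1.9, 1.6, 0.0, 0.7, 0.0 → max 1.9
Option 2 regrets: 0.0, 1.1, 1.0, 1.5, 0.8 → max 1.5
Option 3 regrets: 1.6, 1.5, 1.6, 1.0, 2.0 → max 2.0
Option 4 regrets: 1.4, 0.0, 0.4, 0.0, 2.0 → max 2.0
Option 5 regrets: 1.7, 0.3, 1.4, 0.2, 1.9 → max 1.9
Smallest max regret = 1.5 → Option 2.
Row minima: Option 1=11.5, Option 2=11.6, Option 3=11.2, Option 4=11.7, Option 5=11.4
Best worst-case = 11.7 → Option 4.

minimax regret → Option 2; maximin → Option 4 (disagree)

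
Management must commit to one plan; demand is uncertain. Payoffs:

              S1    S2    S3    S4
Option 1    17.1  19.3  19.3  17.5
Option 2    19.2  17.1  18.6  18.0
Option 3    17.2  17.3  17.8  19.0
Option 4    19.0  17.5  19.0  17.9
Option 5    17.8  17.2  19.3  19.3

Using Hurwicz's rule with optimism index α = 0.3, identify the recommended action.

Option 1: 0.3·19.3 + 0.7·17.1 = 17.76
Option 2: 0.3·19.2 + 0.7·17.1 = 17.73
Option 3: 0.3·19.0 + 0.7·17.2 = 17.74
Option 4: 0.3·19.0 + 0.7·17.5 = 17.95
Option 5: 0.3·19.3 + 0.7·17.2 = 17.83
Highest Hurwicz score = 17.95 → Option 4.

Option 4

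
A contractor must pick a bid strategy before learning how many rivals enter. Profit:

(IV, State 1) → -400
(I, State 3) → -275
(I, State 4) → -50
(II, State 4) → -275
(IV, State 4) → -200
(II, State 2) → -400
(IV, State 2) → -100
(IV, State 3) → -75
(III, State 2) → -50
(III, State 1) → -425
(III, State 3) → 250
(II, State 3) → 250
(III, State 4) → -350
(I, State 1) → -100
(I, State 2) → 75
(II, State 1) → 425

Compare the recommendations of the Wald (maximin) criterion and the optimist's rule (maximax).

maximin → I; maximax → II (disagree)

Row minima: I=-275, II=-400, III=-425, IV=-400
Best worst-case = -275 → I.
Row maxima: I=75, II=425, III=250, IV=-75
Best best-case = 425 → II.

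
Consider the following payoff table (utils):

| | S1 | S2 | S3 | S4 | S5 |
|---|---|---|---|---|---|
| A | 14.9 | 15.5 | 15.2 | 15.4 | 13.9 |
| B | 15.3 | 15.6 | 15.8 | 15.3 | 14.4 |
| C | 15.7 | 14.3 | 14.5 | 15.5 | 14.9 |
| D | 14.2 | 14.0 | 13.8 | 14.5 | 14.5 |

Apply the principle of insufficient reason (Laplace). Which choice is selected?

B

Row averages: A=14.98, B=15.28, C=14.98, D=14.2
Highest average = 15.28 → B.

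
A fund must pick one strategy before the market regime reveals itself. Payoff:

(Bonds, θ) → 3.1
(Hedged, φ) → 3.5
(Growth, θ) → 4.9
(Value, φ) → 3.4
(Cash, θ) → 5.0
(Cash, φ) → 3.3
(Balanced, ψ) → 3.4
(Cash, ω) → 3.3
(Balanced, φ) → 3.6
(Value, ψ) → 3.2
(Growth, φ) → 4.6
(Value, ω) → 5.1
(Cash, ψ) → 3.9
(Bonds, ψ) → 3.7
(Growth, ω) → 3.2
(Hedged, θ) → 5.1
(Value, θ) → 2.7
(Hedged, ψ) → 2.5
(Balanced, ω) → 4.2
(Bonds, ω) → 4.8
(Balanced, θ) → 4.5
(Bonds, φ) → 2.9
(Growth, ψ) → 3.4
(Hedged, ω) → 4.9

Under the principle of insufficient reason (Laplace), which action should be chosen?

Row averages: Growth=4.025, Value=3.6, Cash=3.875, Bonds=3.625, Balanced=3.925, Hedged=4
Highest average = 4.025 → Growth.

Growth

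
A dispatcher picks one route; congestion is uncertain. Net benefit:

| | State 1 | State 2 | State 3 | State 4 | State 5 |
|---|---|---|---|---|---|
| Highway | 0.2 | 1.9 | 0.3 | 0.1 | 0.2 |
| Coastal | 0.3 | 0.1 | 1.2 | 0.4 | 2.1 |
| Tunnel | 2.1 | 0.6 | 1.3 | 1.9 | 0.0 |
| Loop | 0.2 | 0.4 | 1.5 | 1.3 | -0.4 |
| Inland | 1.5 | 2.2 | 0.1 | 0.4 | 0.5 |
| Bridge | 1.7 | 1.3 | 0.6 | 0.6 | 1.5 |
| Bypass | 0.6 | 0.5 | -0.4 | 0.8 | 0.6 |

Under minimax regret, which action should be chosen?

Column bests: State 1=2.1, State 2=2.2, State 3=1.5, State 4=1.9, State 5=2.1.
Highway regrets: 1.9, 0.3, 1.2, 1.8, 1.9 → max 1.9
Coastal regrets: 1.8, 2.1, 0.3, 1.5, 0.0 → max 2.1
Tunnel regrets: 0.0, 1.6, 0.2, 0.0, 2.1 → max 2.1
Loop regrets: 1.9, 1.8, 0.0, 0.6, 2.5 → max 2.5
Inland regrets: 0.6, 0.0, 1.4, 1.5, 1.6 → max 1.6
Bridge regrets: 0.4, 0.9, 0.9, 1.3, 0.6 → max 1.3
Bypass regrets: 1.5, 1.7, 1.9, 1.1, 1.5 → max 1.9
Smallest max regret = 1.3 → Bridge.

Bridge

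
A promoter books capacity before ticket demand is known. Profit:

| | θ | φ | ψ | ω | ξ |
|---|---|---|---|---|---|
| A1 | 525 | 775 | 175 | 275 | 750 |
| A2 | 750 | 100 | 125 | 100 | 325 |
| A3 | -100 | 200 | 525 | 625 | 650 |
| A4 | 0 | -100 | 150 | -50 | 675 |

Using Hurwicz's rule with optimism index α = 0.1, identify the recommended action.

A1

A1: 0.1·775 + 0.9·175 = 235
A2: 0.1·750 + 0.9·100 = 165
A3: 0.1·650 + 0.9·(-100) = -25
A4: 0.1·675 + 0.9·(-100) = -22.5
Highest Hurwicz score = 235 → A1.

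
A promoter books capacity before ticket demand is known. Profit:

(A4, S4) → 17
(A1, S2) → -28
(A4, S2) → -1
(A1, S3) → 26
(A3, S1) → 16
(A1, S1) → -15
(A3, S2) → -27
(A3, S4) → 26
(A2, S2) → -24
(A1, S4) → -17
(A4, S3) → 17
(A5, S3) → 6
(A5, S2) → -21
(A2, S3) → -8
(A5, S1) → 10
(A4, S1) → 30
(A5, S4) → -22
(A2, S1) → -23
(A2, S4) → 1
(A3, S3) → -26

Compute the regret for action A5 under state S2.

Best payoff under S2 is -1.
Regret = -1 − (-21) = 20.

20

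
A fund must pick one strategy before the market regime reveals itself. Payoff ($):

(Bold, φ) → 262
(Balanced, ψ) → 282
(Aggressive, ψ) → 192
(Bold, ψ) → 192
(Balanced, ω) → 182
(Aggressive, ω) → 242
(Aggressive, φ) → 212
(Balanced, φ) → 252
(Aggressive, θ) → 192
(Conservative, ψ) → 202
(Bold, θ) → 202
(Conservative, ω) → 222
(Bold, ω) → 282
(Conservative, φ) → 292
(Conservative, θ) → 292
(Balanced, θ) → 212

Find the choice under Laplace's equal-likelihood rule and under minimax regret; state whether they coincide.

laplace → Conservative; minimax regret → Conservative (agree)

Row averages: Conservative=252, Balanced=232, Aggressive=209.5, Bold=234.5
Highest average = 252 → Conservative.
Column bests: θ=292, φ=292, ψ=282, ω=282.
Conservative regrets: 0, 0, 80, 60 → max 80
Balanced regrets: 80, 40, 0, 100 → max 100
Aggressive regrets: 100, 80, 90, 40 → max 100
Bold regrets: 90, 30, 90, 0 → max 90
Smallest max regret = 80 → Conservative.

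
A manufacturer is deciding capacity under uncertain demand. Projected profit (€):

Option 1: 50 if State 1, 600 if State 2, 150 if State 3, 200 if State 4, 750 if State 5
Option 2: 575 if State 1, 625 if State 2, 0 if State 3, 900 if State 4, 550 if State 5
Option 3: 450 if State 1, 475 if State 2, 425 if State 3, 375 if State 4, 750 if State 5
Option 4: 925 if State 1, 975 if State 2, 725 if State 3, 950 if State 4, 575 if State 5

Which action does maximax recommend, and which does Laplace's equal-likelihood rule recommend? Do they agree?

Row maxima: Option 1=750, Option 2=900, Option 3=750, Option 4=975
Best best-case = 975 → Option 4.
Row averages: Option 1=350, Option 2=530, Option 3=495, Option 4=830
Highest average = 830 → Option 4.

maximax → Option 4; laplace → Option 4 (agree)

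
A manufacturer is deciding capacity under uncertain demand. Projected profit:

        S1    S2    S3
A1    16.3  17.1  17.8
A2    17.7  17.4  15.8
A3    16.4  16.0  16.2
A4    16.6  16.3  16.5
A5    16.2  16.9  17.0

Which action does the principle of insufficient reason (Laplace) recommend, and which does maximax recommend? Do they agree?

Row averages: A1=256/15, A2=509/30, A3=16.2, A4=247/15, A5=16.7
Highest average = 256/15 → A1.
Row maxima: A1=17.8, A2=17.7, A3=16.4, A4=16.6, A5=17.0
Best best-case = 17.8 → A1.

laplace → A1; maximax → A1 (agree)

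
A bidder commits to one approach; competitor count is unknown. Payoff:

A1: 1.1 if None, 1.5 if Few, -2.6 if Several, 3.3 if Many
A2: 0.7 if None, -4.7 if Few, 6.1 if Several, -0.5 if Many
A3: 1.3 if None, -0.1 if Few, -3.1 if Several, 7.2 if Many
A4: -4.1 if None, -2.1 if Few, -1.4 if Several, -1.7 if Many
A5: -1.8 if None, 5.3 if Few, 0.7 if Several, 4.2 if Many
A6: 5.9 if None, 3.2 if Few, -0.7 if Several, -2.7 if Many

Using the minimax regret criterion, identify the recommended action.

A5

Column bests: None=5.9, Few=5.3, Several=6.1, Many=7.2.
A1 regrets: 4.8, 3.8, 8.7, 3.9 → max 8.7
A2 regrets: 5.2, 10.0, 0.0, 7.7 → max 10.0
A3 regrets: 4.6, 5.4, 9.2, 0.0 → max 9.2
A4 regrets: 10.0, 7.4, 7.5, 8.9 → max 10.0
A5 regrets: 7.7, 0.0, 5.4, 3.0 → max 7.7
A6 regrets: 0.0, 2.1, 6.8, 9.9 → max 9.9
Smallest max regret = 7.7 → A5.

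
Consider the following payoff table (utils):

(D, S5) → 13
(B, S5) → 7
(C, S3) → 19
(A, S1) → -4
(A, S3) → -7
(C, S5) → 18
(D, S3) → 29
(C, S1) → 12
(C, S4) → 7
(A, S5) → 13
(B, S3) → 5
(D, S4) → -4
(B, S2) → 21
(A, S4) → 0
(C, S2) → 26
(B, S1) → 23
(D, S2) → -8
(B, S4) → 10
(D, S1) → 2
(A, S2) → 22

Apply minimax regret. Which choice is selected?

Column bests: S1=23, S2=26, S3=29, S4=10, S5=18.
A regrets: 27, 4, 36, 10, 5 → max 36
B regrets: 0, 5, 24, 0, 11 → max 24
C regrets: 11, 0, 10, 3, 0 → max 11
D regrets: 21, 34, 0, 14, 5 → max 34
Smallest max regret = 11 → C.

C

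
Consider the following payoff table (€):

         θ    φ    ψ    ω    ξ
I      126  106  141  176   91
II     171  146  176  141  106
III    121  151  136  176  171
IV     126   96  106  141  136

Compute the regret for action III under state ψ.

40

Best payoff under ψ is 176.
Regret = 176 − 136 = 40.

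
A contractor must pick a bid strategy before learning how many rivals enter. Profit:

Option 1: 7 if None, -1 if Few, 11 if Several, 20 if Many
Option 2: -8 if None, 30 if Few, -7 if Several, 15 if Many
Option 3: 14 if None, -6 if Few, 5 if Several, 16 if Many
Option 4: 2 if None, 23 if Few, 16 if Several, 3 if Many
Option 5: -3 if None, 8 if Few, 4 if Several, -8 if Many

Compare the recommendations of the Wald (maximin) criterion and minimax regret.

maximin → Option 4; minimax regret → Option 4 (agree)

Row minima: Option 1=-1, Option 2=-8, Option 3=-6, Option 4=2, Option 5=-8
Best worst-case = 2 → Option 4.
Column bests: None=14, Few=30, Several=16, Many=20.
Option 1 regrets: 7, 31, 5, 0 → max 31
Option 2 regrets: 22, 0, 23, 5 → max 23
Option 3 regrets: 0, 36, 11, 4 → max 36
Option 4 regrets: 12, 7, 0, 17 → max 17
Option 5 regrets: 17, 22, 12, 28 → max 28
Smallest max regret = 17 → Option 4.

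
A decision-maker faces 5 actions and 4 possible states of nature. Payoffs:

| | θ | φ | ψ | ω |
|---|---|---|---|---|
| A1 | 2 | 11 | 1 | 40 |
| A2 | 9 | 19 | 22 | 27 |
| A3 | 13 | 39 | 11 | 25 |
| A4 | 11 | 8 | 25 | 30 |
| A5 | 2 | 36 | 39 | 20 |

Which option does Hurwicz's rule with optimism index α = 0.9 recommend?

A1: 0.9·40 + 0.1·1 = 36.1
A2: 0.9·27 + 0.1·9 = 25.2
A3: 0.9·39 + 0.1·11 = 36.2
A4: 0.9·30 + 0.1·8 = 27.8
A5: 0.9·39 + 0.1·2 = 35.3
Highest Hurwicz score = 36.2 → A3.

A3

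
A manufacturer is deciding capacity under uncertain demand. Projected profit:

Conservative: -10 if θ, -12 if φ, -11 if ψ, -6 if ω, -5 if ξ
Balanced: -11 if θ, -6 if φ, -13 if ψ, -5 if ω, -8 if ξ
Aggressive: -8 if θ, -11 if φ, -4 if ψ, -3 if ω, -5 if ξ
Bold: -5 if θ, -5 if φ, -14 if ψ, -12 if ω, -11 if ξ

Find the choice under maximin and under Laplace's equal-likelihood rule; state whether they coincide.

Row minima: Conservative=-12, Balanced=-13, Aggressive=-11, Bold=-14
Best worst-case = -11 → Aggressive.
Row averages: Conservative=-8.8, Balanced=-8.6, Aggressive=-6.2, Bold=-9.4
Highest average = -6.2 → Aggressive.

maximin → Aggressive; laplace → Aggressive (agree)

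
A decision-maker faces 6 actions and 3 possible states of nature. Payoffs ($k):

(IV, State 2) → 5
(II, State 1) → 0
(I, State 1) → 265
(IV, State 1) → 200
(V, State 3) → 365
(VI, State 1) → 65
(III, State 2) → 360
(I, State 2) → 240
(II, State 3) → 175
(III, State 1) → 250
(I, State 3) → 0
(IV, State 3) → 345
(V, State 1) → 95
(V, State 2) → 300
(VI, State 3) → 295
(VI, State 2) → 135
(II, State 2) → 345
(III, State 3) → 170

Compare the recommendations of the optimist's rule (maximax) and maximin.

maximax → V; maximin → III (disagree)

Row maxima: I=265, II=345, III=360, IV=345, V=365, VI=295
Best best-case = 365 → V.
Row minima: I=0, II=0, III=170, IV=5, V=95, VI=65
Best worst-case = 170 → III.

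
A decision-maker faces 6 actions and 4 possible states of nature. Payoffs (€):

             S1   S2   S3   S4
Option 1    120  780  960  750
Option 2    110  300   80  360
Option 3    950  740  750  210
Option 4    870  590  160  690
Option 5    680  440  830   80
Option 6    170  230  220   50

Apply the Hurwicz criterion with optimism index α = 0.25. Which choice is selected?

Option 1: 0.25·960 + 0.75·120 = 330
Option 2: 0.25·360 + 0.75·80 = 150
Option 3: 0.25·950 + 0.75·210 = 395
Option 4: 0.25·870 + 0.75·160 = 337.5
Option 5: 0.25·830 + 0.75·80 = 267.5
Option 6: 0.25·230 + 0.75·50 = 95
Highest Hurwicz score = 395 → Option 3.

Option 3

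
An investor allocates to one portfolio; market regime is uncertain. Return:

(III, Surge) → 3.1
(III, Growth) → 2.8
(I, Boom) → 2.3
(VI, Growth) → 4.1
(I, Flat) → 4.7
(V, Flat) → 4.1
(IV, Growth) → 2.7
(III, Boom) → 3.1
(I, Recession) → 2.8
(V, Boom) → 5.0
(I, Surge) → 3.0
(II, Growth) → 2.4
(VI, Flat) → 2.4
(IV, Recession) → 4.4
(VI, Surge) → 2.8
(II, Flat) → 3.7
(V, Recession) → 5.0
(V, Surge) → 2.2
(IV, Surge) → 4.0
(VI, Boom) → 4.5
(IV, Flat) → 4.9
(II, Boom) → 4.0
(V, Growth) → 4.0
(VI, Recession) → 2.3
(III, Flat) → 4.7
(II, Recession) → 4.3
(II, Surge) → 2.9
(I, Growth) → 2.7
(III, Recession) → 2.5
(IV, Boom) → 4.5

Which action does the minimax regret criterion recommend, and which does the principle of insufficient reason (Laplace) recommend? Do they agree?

minimax regret → IV; laplace → IV (agree)

Column bests: Recession=5.0, Flat=4.9, Growth=4.1, Boom=5.0, Surge=4.0.
I regrets: 2.2, 0.2, 1.4, 2.7, 1.0 → max 2.7
II regrets: 0.7, 1.2, 1.7, 1.0, 1.1 → max 1.7
III regrets: 2.5, 0.2, 1.3, 1.9, 0.9 → max 2.5
IV regrets: 0.6, 0.0, 1.4, 0.5, 0.0 → max 1.4
V regrets: 0.0, 0.8, 0.1, 0.0, 1.8 → max 1.8
VI regrets: 2.7, 2.5, 0.0, 0.5, 1.2 → max 2.7
Smallest max regret = 1.4 → IV.
Row averages: I=3.1, II=3.46, III=3.24, IV=4.1, V=4.06, VI=3.22
Highest average = 4.1 → IV.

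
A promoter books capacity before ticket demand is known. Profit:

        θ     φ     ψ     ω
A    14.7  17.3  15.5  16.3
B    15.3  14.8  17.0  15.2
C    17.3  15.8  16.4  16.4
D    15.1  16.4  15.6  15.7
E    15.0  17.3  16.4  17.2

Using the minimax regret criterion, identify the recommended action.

Column bests: θ=17.3, φ=17.3, ψ=17.0, ω=17.2.
A regrets: 2.6, 0.0, 1.5, 0.9 → max 2.6
B regrets: 2.0, 2.5, 0.0, 2.0 → max 2.5
C regrets: 0.0, 1.5, 0.6, 0.8 → max 1.5
D regrets: 2.2, 0.9, 1.4, 1.5 → max 2.2
E regrets: 2.3, 0.0, 0.6, 0.0 → max 2.3
Smallest max regret = 1.5 → C.

C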